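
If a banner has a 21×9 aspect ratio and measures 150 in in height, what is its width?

At 21×9, 150·21/9 ≈ 350.

350 in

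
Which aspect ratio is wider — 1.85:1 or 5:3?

1.85:1

1.85 and 5:3 = 1.667; 1.85 > 1.667.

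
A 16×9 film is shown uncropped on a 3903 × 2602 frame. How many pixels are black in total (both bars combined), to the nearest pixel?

1586813 pixels

Since 1.778 > 1.500, the film is width-limited.
That makes the image 2195.4375 px tall (3903 × 9/16).
Leftover height: 2602 − 2195.4375 = 406.5625 px.
Across the 3903-px span: 406.5625 × 3903 ≈ 1586813 px.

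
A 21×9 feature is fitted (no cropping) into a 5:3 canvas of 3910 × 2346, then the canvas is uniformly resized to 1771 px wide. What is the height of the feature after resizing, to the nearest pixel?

759 px

At 3910×2346 the feature is width-limited, so height = 3910 × 9/21 ≈ 1675.71 px.
Resizing to 1771 px wide multiplies everything by 0.4529: 1675.71 → 759.00 px.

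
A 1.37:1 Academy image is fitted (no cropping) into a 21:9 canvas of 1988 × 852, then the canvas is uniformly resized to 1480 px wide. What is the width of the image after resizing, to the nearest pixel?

869 px

At 1988×852 the image is height-limited, so width = 852 × 1.370 ≈ 1167.24 px.
Scaling 1988 → 1480 is ×0.7445, so the width becomes 1167.24 × 0.7445 ≈ 868.97 px.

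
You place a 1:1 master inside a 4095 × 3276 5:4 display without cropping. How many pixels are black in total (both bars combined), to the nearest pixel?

1:1 is narrower than 5:4, so it spans the full height.
That makes the image 3276.0000 px wide (3276 × 1/1).
Black = 4095 − 3276.0000 = 819.0000 px.
Across the 3276-px span: 819.0000 × 3276 ≈ 2683044 px.

2683044 pixels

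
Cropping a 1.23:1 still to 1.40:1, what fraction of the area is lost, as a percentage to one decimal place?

The width stays; only height is cut (since 1.40:1 is wider than 1.23:1).
Fraction kept = (1.230)/(1.400) ≈ 87.86%, so 12.14% is lost.

12.1%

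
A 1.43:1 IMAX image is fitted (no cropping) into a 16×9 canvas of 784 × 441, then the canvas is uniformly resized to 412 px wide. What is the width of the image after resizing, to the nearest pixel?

331 px

Fitted into 784×441, the image spans the height; its width is 441 × 1.430 ≈ 630.63 px.
Scaling 784 → 412 is ×0.5255, so the width becomes 630.63 × 0.5255 ≈ 331.40 px.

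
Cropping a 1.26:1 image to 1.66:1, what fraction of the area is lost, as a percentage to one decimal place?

24.1%

The width stays; only height is cut (since 1.66:1 is wider than 1.26:1).
Fraction kept = (1.260)/(1.660) ≈ 75.90%, so 24.10% is lost.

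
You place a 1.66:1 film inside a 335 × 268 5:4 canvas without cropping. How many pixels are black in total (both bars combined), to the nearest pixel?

22175 pixels

1.66:1 (1.660) > 5:4 (1.250), so the film fills the width.
That makes the image 201.8072 px tall (335 / 1.660).
268 − 201.8072 = 66.1928 px of bars.
Bar area = 66.1928 × 335 ≈ 22175 px.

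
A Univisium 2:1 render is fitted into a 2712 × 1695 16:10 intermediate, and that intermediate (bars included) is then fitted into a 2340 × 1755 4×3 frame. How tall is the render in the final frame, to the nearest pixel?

1170 px

Univisium 2:1 in 2712×1695: fills the width, so the render is 2712.00 × 1356.00.
16:10 in 2340×1755: fills the width, so the intermediate becomes 2340.00 × 1462.50 — a scale of ×0.8628.
So the render's height is 1356.00 × 0.8628 ≈ 1170.00.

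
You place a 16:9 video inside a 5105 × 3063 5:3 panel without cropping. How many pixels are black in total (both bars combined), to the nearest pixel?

16:9 is wider than 5:3, so it spans the full width.
The video is 5105 × 9/16 ≈ 2871.5625 px tall.
Leftover height: 3063 − 2871.5625 = 191.4375 px.
That's 191.4375 × 5105 ≈ 977288 black pixels.

977288 pixels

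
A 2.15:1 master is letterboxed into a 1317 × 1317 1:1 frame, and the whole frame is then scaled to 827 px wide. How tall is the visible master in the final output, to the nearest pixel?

Fitted into 1317×1317, the master spans the width; its height is 1317 / 2.150 ≈ 612.56 px.
Resizing to 827 px wide multiplies everything by 0.6279: 612.56 → 384.65 px.

385 px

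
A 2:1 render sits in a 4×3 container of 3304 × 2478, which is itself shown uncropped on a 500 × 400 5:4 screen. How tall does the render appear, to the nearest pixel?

250 px

2:1 in 3304×2478: fills the width, so the render is 3304.00 × 1652.00.
Second fit — the 4×3 canvas into 500×400 spans the width: 500.00 × 375.00 (×0.1513 from 3304×2478).
The render scales with it: height 1652.00 × 0.1513 ≈ 250.00.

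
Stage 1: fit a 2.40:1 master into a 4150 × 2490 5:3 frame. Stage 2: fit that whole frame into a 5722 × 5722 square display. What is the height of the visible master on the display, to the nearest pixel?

2384 px

2.40:1 in 4150×2490: fills the width, so the master is 4150.00 × 1729.17.
The 5:3 canvas is width-limited in 5722×5722, giving 5722.00 × 3433.20; scale factor 1.3788.
The master scales with it: height 1729.17 × 1.3788 ≈ 2384.17.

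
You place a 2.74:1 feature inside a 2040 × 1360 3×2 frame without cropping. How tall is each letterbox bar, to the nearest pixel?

2.74:1 is wider than 3×2, so it spans the full width.
That makes the image 744.53 px tall (2040 / 2.740).
Black = 1360 − 744.53 = 615.47 px, or 307.74 per bar.

308 px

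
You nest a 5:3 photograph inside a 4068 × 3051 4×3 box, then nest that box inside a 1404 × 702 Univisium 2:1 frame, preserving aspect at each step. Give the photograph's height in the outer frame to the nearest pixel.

562 px

Inside the 4068×3051 canvas the photograph is width-limited at 4068.00 × 2440.80.
Second fit — the 4×3 canvas into 1404×702 spans the height: 936.00 × 702.00 (×0.2301 from 4068×3051).
The photograph scales with it: height 2440.80 × 0.2301 ≈ 561.60.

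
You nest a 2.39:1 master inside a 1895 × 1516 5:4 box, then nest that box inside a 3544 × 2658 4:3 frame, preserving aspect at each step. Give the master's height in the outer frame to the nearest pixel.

First fit — 2.39:1 into 1895×1516 spans the width: 1895.00 × 792.89.
Second fit — the 5:4 canvas into 3544×2658 spans the height: 3322.50 × 2658.00 (×1.7533 from 1895×1516).
Applying the same ×1.7533: 792.89 → 1390.17.

1390 px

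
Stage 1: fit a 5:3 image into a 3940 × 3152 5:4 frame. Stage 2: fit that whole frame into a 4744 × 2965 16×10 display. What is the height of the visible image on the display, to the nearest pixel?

First fit — 5:3 into 3940×3152 spans the width: 3940.00 × 2364.00.
5:4 in 4744×2965: fills the height, so the intermediate becomes 3706.25 × 2965.00 — a scale of ×0.9407.
The image scales with it: height 2364.00 × 0.9407 ≈ 2223.75.

2224 px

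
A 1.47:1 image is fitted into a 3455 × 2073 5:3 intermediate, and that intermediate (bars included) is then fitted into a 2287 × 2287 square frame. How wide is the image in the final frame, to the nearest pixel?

2017 px

Inside the 3455×2073 canvas the image is height-limited at 3047.31 × 2073.00.
The 5:3 canvas is width-limited in 2287×2287, giving 2287.00 × 1372.20; scale factor 0.6619.
So the image's width is 3047.31 × 0.6619 ≈ 2017.13.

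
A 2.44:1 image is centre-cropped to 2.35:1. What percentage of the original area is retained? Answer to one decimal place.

2.35:1 is narrower than 2.44:1, so the crop keeps the full height and trims the width.
Area ratio = (2.350)/(2.440) = 96.31% retained.

96.3%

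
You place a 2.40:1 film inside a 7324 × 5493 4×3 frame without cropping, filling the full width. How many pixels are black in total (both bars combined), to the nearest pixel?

That makes the image 3051.6667 px tall (7324 / 2.400).
Black = 5493 − 3051.6667 = 2441.3333 px.
Across the 7324-px span: 2441.3333 × 7324 ≈ 17880325 px.

17880325 pixels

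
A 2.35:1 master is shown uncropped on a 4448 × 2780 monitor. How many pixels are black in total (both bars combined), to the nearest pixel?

2.35:1 is wider than 16×10, so it spans the full width.
That makes the image 1892.7660 px tall (4448 / 2.350).
2780 − 1892.7660 = 887.2340 px of bars.
Across the 4448-px span: 887.2340 × 4448 ≈ 3946417 px.

3946417 pixels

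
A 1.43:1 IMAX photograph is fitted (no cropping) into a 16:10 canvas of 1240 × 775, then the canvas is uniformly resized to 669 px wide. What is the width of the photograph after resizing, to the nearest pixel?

598 px

Fitted into 1240×775, the photograph spans the height; its width is 775 × 1.430 ≈ 1108.25 px.
Scaling 1240 → 669 is ×0.5395, so the width becomes 1108.25 × 0.5395 ≈ 597.92 px.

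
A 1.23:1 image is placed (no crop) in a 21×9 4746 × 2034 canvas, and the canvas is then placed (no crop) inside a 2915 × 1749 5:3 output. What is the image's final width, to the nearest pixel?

1537 px

First fit — 1.23:1 into 4746×2034 spans the height: 2501.82 × 2034.00.
21×9 in 2915×1749: fills the width, so the intermediate becomes 2915.00 × 1249.29 — a scale of ×0.6142.
Applying the same ×0.6142: 2501.82 → 1536.62.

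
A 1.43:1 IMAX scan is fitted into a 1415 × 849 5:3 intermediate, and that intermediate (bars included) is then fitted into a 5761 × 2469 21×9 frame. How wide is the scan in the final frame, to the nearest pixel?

3531 px

1.43:1 IMAX in 1415×849: fills the height, so the scan is 1214.07 × 849.00.
The 5:3 canvas is height-limited in 5761×2469, giving 4115.00 × 2469.00; scale factor 2.9081.
Applying the same ×2.9081: 1214.07 → 3530.67.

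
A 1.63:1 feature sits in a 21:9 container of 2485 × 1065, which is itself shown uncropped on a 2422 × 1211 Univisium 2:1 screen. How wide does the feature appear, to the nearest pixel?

1692 px

Inside the 2485×1065 canvas the feature is height-limited at 1735.95 × 1065.00.
The 21:9 canvas is width-limited in 2422×1211, giving 2422.00 × 1038.00; scale factor 0.9746.
Applying the same ×0.9746: 1735.95 → 1691.94.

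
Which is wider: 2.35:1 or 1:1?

2.35:1

2.35 and 1; 2.35 > 1.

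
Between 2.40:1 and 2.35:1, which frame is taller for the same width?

2.35:1

2.4 and 2.35; 2.4 > 2.35. The smaller width-to-height ratio is the taller frame.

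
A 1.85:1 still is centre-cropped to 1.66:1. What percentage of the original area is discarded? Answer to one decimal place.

1.66:1 is narrower than 1.85:1, so the crop keeps the full height and trims the width.
(1.660)/(1.850) ≈ 0.897 of the area survives, leaving 10.27% discarded.

10.3%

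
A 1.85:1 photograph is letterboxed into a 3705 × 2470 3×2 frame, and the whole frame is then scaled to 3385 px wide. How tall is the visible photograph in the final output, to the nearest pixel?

1830 px

In the 3705×2470 frame the photograph fills the width: height = 3705 / 1.850 ≈ 2002.70 px.
Scaling 3705 → 3385 is ×0.9136, so the height becomes 2002.70 × 0.9136 ≈ 1829.73 px.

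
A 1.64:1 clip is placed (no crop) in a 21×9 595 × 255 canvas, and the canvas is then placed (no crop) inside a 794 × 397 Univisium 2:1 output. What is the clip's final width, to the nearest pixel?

1.64:1 in 595×255: fills the height, so the clip is 418.20 × 255.00.
The 21×9 canvas is width-limited in 794×397, giving 794.00 × 340.29; scale factor 1.3345.
So the clip's width is 418.20 × 1.3345 ≈ 558.07.

558 px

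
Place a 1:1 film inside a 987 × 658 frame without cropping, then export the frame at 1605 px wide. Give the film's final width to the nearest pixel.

1070 px

In the 987×658 frame the film fills the height: width = 658 × 1/1 ≈ 658.00 px.
Resizing to 1605 px wide multiplies everything by 1.6261: 658.00 → 1070.00 px.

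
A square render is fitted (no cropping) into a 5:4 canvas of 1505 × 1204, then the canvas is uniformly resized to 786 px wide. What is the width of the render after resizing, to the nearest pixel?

In the 1505×1204 frame the render fills the height: width = 1204 × 1/1 ≈ 1204.00 px.
Resizing to 786 px wide multiplies everything by 0.5223: 1204.00 → 628.80 px.

629 px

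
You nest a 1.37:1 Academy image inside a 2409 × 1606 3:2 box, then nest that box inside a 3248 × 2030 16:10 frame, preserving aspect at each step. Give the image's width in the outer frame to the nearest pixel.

First fit — 1.37:1 Academy into 2409×1606 spans the height: 2200.22 × 1606.00.
The 3:2 canvas is height-limited in 3248×2030, giving 3045.00 × 2030.00; scale factor 1.2640.
Applying the same ×1.2640: 2200.22 → 2781.10.

2781 px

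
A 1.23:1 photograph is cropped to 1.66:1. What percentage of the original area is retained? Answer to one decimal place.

74.1%

The width stays; only height is cut (since 1.66:1 is wider than 1.23:1).
Fraction kept = (1.230)/(1.660) ≈ 74.10%.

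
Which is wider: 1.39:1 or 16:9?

16:9

1.39 and 16:9 = 1.778; 1.778 > 1.39.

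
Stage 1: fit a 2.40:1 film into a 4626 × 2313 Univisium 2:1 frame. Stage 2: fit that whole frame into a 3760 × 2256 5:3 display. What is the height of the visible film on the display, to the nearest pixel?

1567 px

First fit — 2.40:1 into 4626×2313 spans the width: 4626.00 × 1927.50.
Second fit — the Univisium 2:1 canvas into 3760×2256 spans the width: 3760.00 × 1880.00 (×0.8128 from 4626×2313).
Applying the same ×0.8128: 1927.50 → 1566.67.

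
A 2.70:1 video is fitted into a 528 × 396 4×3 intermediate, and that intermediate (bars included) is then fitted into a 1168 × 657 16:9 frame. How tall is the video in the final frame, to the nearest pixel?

324 px

Inside the 528×396 canvas the video is width-limited at 528.00 × 195.56.
Second fit — the 4×3 canvas into 1168×657 spans the height: 876.00 × 657.00 (×1.6591 from 528×396).
Applying the same ×1.6591: 195.56 → 324.44.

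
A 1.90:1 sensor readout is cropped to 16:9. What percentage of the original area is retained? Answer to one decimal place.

16:9 is narrower than 1.90:1, so the crop keeps the full height and trims the width.
Fraction kept = (1.778)/(1.900) ≈ 93.57%.

93.6%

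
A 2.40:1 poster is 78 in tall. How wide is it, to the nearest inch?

187 in

78 × 2.400 = 187.20.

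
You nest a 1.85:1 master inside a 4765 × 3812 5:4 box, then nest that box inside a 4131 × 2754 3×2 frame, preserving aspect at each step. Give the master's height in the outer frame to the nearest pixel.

1861 px

First fit — 1.85:1 into 4765×3812 spans the width: 4765.00 × 2575.68.
5:4 in 4131×2754: fills the height, so the intermediate becomes 3442.50 × 2754.00 — a scale of ×0.7225.
The master scales with it: height 2575.68 × 0.7225 ≈ 1860.81.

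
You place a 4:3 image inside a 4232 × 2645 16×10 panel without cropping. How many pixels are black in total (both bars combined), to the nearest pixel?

4:3 is narrower than 16×10, so it spans the full height.
The image is 2645 × 4/3 ≈ 3526.6667 px wide.
4232 − 3526.6667 = 705.3333 px of bars.
Bar area = 705.3333 × 2645 ≈ 1865607 px.

1865607 pixels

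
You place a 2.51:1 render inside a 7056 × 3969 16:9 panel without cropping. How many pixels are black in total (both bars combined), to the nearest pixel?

8169752 pixels

2.51:1 (2.510) > 16:9 (1.778), so the render fills the width.
That makes the image 2811.1554 px tall (7056 / 2.510).
Leftover height: 3969 − 2811.1554 = 1157.8446 px.
That's 1157.8446 × 7056 ≈ 8169752 black pixels.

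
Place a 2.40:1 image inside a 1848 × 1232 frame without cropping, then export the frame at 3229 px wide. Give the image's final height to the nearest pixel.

1345 px

In the 1848×1232 frame the image fills the width: height = 1848 / 2.400 ≈ 770.00 px.
Scaling 1848 → 3229 is ×1.7473, so the height becomes 770.00 × 1.7473 ≈ 1345.42 px.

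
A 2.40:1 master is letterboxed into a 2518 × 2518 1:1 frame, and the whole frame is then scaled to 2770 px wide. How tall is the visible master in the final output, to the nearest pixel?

1154 px

Fitted into 2518×2518, the master spans the width; its height is 2518 / 2.400 ≈ 1049.17 px.
Resizing to 2770 px wide multiplies everything by 1.1001: 1049.17 → 1154.17 px.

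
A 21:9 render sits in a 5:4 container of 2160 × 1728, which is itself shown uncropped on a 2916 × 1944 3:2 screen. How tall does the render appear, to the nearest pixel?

1041 px

Inside the 2160×1728 canvas the render is width-limited at 2160.00 × 925.71.
Second fit — the 5:4 canvas into 2916×1944 spans the height: 2430.00 × 1944.00 (×1.1250 from 2160×1728).
Applying the same ×1.1250: 925.71 → 1041.43.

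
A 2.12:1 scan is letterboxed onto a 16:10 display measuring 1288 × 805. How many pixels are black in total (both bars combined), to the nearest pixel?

Since 2.120 > 1.600, the scan is width-limited.
That makes the image 607.5472 px tall (1288 / 2.120).
805 − 607.5472 = 197.4528 px of bars.
Bar area = 197.4528 × 1288 ≈ 254319 px.

254319 pixels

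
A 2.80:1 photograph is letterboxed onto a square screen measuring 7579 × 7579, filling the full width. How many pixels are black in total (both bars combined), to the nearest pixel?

The photograph is 7579 / 2.800 ≈ 2706.7857 px tall.
Leftover height: 7579 − 2706.7857 = 4872.2143 px.
Bar area = 4872.2143 × 7579 ≈ 36926512 px.

36926512 pixels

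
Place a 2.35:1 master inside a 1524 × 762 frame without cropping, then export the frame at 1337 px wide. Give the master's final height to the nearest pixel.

Fitted into 1524×762, the master spans the width; its height is 1524 / 2.350 ≈ 648.51 px.
The frame scales by 1337/1524 = 0.8773; 648.51 × 0.8773 ≈ 568.94 px.

569 px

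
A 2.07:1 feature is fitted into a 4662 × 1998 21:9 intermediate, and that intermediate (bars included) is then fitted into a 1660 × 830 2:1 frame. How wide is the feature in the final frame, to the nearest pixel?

2.07:1 in 4662×1998: fills the height, so the feature is 4135.86 × 1998.00.
Second fit — the 21:9 canvas into 1660×830 spans the width: 1660.00 × 711.43 (×0.3561 from 4662×1998).
The feature scales with it: width 4135.86 × 0.3561 ≈ 1472.66.

1473 px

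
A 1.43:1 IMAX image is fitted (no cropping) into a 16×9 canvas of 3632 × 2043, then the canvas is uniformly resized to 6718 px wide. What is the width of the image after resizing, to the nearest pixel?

5404 px

Fitted into 3632×2043, the image spans the height; its width is 2043 × 1.430 ≈ 2921.49 px.
Scaling 3632 → 6718 is ×1.8497, so the width becomes 2921.49 × 1.8497 ≈ 5403.79 px.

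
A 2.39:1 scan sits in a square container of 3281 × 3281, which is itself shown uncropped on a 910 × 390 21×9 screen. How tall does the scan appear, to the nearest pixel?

First fit — 2.39:1 into 3281×3281 spans the width: 3281.00 × 1372.80.
Second fit — the square canvas into 910×390 spans the height: 390.00 × 390.00 (×0.1189 from 3281×3281).
So the scan's height is 1372.80 × 0.1189 ≈ 163.18.

163 px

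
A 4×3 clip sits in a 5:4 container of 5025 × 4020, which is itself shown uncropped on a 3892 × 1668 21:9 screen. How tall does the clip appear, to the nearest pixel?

Inside the 5025×4020 canvas the clip is width-limited at 5025.00 × 3768.75.
The 5:4 canvas is height-limited in 3892×1668, giving 2085.00 × 1668.00; scale factor 0.4149.
So the clip's height is 3768.75 × 0.4149 ≈ 1563.75.

1564 px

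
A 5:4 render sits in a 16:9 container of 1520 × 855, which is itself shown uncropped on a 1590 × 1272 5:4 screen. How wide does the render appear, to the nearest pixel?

First fit — 5:4 into 1520×855 spans the height: 1068.75 × 855.00.
16:9 in 1590×1272: fills the width, so the intermediate becomes 1590.00 × 894.38 — a scale of ×1.0461.
Applying the same ×1.0461: 1068.75 → 1117.97.

1118 px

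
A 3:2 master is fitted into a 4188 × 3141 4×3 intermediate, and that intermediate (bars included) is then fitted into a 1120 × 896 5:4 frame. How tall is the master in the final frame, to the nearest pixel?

3:2 in 4188×3141: fills the width, so the master is 4188.00 × 2792.00.
4×3 in 1120×896: fills the width, so the intermediate becomes 1120.00 × 840.00 — a scale of ×0.2674.
The master scales with it: height 2792.00 × 0.2674 ≈ 746.67.

747 px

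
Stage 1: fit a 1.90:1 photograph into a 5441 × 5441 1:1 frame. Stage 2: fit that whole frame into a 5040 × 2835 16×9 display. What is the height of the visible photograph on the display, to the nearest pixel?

Inside the 5441×5441 canvas the photograph is width-limited at 5441.00 × 2863.68.
The 1:1 canvas is height-limited in 5040×2835, giving 2835.00 × 2835.00; scale factor 0.5210.
Applying the same ×0.5210: 2863.68 → 1492.11.

1492 px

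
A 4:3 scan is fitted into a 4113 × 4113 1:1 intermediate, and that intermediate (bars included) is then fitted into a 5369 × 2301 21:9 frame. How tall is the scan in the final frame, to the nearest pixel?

Inside the 4113×4113 canvas the scan is width-limited at 4113.00 × 3084.75.
Second fit — the 1:1 canvas into 5369×2301 spans the height: 2301.00 × 2301.00 (×0.5594 from 4113×4113).
The scan scales with it: height 3084.75 × 0.5594 ≈ 1725.75.

1726 px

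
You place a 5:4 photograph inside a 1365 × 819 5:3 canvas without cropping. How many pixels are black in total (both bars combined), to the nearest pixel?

Since 1.250 < 1.667, the photograph is height-limited.
That makes the image 1023.7500 px wide (819 × 5/4).
1365 − 1023.7500 = 341.2500 px of bars.
Bar area = 341.2500 × 819 ≈ 279484 px.

279484 pixels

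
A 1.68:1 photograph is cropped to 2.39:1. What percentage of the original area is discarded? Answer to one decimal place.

Going from 1.68:1 to 2.39:1 means cutting height while keeping width.
(1.680)/(2.390) ≈ 0.703 of the area survives, leaving 29.71% discarded.

29.7%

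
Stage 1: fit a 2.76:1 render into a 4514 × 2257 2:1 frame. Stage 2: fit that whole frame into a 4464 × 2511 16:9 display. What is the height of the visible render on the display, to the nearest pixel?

First fit — 2.76:1 into 4514×2257 spans the width: 4514.00 × 1635.51.
Second fit — the 2:1 canvas into 4464×2511 spans the width: 4464.00 × 2232.00 (×0.9889 from 4514×2257).
The render scales with it: height 1635.51 × 0.9889 ≈ 1617.39.

1617 px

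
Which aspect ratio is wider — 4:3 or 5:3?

5:3

4:3 = 1.333 and 5:3 = 1.667; 1.667 > 1.333.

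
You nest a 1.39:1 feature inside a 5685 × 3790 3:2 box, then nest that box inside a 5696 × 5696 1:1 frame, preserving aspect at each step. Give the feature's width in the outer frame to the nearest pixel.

Inside the 5685×3790 canvas the feature is height-limited at 5268.10 × 3790.00.
The 3:2 canvas is width-limited in 5696×5696, giving 5696.00 × 3797.33; scale factor 1.0019.
Applying the same ×1.0019: 5268.10 → 5278.29.

5278 px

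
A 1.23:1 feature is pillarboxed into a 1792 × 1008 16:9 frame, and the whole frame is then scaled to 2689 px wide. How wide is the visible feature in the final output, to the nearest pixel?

1860 px

At 1792×1008 the feature is height-limited, so width = 1008 × 1.230 ≈ 1239.84 px.
The frame scales by 2689/1792 = 1.5006; 1239.84 × 1.5006 ≈ 1860.45 px.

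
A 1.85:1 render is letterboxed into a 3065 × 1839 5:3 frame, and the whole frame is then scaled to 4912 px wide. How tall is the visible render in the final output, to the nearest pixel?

At 3065×1839 the render is width-limited, so height = 3065 / 1.850 ≈ 1656.76 px.
Scaling 3065 → 4912 is ×1.6026, so the height becomes 1656.76 × 1.6026 ≈ 2655.14 px.

2655 px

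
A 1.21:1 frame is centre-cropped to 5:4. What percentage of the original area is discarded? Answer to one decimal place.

3.2%

The width stays; only height is cut (since 5:4 is wider than 1.21:1).
Fraction kept = (1.210)/(1.250) ≈ 96.80%, so 3.20% is lost.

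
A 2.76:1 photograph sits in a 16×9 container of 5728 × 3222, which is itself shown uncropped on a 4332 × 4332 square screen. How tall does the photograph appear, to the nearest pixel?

First fit — 2.76:1 into 5728×3222 spans the width: 5728.00 × 2075.36.
The 16×9 canvas is width-limited in 4332×4332, giving 4332.00 × 2436.75; scale factor 0.7563.
The photograph scales with it: height 2075.36 × 0.7563 ≈ 1569.57.

1570 px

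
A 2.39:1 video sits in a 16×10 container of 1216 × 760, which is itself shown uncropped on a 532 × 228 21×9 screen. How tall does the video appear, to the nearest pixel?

153 px

First fit — 2.39:1 into 1216×760 spans the width: 1216.00 × 508.79.
16×10 in 532×228: fills the height, so the intermediate becomes 364.80 × 228.00 — a scale of ×0.3000.
So the video's height is 508.79 × 0.3000 ≈ 152.64.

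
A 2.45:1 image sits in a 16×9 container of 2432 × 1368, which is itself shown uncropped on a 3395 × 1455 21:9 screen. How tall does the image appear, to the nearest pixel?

1056 px

2.45:1 in 2432×1368: fills the width, so the image is 2432.00 × 992.65.
The 16×9 canvas is height-limited in 3395×1455, giving 2586.67 × 1455.00; scale factor 1.0636.
Applying the same ×1.0636: 992.65 → 1055.78.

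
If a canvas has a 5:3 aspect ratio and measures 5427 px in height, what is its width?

9045 px

At 5:3, 5427 / 3 × 5 ≈ 9045.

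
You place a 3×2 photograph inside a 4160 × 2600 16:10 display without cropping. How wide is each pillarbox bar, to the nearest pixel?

130 px

Since 1.500 < 1.600, the photograph is height-limited.
The photograph is 2600 × 3/2 ≈ 3900.00 px wide.
Black = 4160 − 3900.00 = 260.00 px, or 130.00 per bar.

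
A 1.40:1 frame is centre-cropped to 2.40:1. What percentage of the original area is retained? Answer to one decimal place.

58.3%

2.40:1 is wider than 1.40:1, so the crop keeps the full width and trims the height.
Fraction kept = (1.400)/(2.400) ≈ 58.33%.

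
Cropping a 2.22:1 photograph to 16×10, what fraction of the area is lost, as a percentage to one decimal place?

16×10 is narrower than 2.22:1, so the crop keeps the full height and trims the width.
Fraction kept = (1.600)/(2.220) ≈ 72.07%, so 27.93% is lost.

27.9%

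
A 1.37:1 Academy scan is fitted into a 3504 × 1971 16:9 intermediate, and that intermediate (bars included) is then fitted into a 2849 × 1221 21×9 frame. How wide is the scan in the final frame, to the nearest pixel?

First fit — 1.37:1 Academy into 3504×1971 spans the height: 2700.27 × 1971.00.
The 16:9 canvas is height-limited in 2849×1221, giving 2170.67 × 1221.00; scale factor 0.6195.
The scan scales with it: width 2700.27 × 0.6195 ≈ 1672.77.

1673 px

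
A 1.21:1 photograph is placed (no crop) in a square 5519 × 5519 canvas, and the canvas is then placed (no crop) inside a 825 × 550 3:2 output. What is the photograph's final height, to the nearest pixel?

Inside the 5519×5519 canvas the photograph is width-limited at 5519.00 × 4561.16.
Second fit — the square canvas into 825×550 spans the height: 550.00 × 550.00 (×0.0997 from 5519×5519).
The photograph scales with it: height 4561.16 × 0.0997 ≈ 454.55.

455 px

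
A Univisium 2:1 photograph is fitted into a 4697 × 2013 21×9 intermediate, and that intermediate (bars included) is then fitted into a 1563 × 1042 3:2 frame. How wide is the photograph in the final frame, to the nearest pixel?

Univisium 2:1 in 4697×2013: fills the height, so the photograph is 4026.00 × 2013.00.
The 21×9 canvas is width-limited in 1563×1042, giving 1563.00 × 669.86; scale factor 0.3328.
So the photograph's width is 4026.00 × 0.3328 ≈ 1339.71.

1340 px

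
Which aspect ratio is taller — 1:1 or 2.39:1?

1:1

1 and 2.39; 2.39 > 1. The smaller width-to-height ratio is the taller frame.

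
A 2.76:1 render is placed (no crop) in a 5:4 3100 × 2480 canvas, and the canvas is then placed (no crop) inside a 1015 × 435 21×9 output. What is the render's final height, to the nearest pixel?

197 px

Inside the 3100×2480 canvas the render is width-limited at 3100.00 × 1123.19.
5:4 in 1015×435: fills the height, so the intermediate becomes 543.75 × 435.00 — a scale of ×0.1754.
Applying the same ×0.1754: 1123.19 → 197.01.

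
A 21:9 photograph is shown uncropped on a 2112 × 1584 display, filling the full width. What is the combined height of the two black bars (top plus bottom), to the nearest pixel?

679 px

Content height = 2112 × 9/21 ≈ 905.14 px.
Leftover height: 1584 − 905.14 = 678.86 px.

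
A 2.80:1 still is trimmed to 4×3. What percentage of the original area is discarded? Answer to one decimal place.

52.4%

4×3 is narrower than 2.80:1, so the crop keeps the full height and trims the width.
Fraction kept = (1.333)/(2.800) ≈ 47.62%, so 52.38% is lost.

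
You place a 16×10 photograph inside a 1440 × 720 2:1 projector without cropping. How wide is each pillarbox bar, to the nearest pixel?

144 px

Since 1.600 < 2.000, the photograph is height-limited.
That makes the image 1152.00 px wide (720 × 16/10).
1440 − 1152.00 = 288.00 px of bars (144.00 each).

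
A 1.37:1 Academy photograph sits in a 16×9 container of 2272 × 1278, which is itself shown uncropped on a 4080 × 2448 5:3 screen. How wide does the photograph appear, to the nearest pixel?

3144 px

1.37:1 Academy in 2272×1278: fills the height, so the photograph is 1750.86 × 1278.00.
16×9 in 4080×2448: fills the width, so the intermediate becomes 4080.00 × 2295.00 — a scale of ×1.7958.
The photograph scales with it: width 1750.86 × 1.7958 ≈ 3144.15.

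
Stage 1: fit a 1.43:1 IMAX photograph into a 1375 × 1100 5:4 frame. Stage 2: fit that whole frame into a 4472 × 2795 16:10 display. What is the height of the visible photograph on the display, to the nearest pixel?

2443 px

Inside the 1375×1100 canvas the photograph is width-limited at 1375.00 × 961.54.
The 5:4 canvas is height-limited in 4472×2795, giving 3493.75 × 2795.00; scale factor 2.5409.
The photograph scales with it: height 961.54 × 2.5409 ≈ 2443.18.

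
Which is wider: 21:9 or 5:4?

21:9

21:9 = 2.333 and 5:4 = 1.25; 2.333 > 1.25.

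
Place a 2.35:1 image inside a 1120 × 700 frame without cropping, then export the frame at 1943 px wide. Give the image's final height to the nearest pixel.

In the 1120×700 frame the image fills the width: height = 1120 / 2.350 ≈ 476.60 px.
The frame scales by 1943/1120 = 1.7348; 476.60 × 1.7348 ≈ 826.81 px.

827 px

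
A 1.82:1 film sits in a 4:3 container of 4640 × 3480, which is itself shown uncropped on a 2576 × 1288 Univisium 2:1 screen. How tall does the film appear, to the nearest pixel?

944 px

First fit — 1.82:1 into 4640×3480 spans the width: 4640.00 × 2549.45.
The 4:3 canvas is height-limited in 2576×1288, giving 1717.33 × 1288.00; scale factor 0.3701.
Applying the same ×0.3701: 2549.45 → 943.59.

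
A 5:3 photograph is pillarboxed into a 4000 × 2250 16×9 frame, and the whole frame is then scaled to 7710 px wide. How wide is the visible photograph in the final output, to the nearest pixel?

Fitted into 4000×2250, the photograph spans the height; its width is 2250 × 5/3 ≈ 3750.00 px.
Scaling 4000 → 7710 is ×1.9275, so the width becomes 3750.00 × 1.9275 ≈ 7228.12 px.

7228 px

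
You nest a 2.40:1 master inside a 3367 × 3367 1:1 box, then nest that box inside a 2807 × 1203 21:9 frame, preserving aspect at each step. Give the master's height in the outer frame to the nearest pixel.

Inside the 3367×3367 canvas the master is width-limited at 3367.00 × 1402.92.
Second fit — the 1:1 canvas into 2807×1203 spans the height: 1203.00 × 1203.00 (×0.3573 from 3367×3367).
Applying the same ×0.3573: 1402.92 → 501.25.

501 px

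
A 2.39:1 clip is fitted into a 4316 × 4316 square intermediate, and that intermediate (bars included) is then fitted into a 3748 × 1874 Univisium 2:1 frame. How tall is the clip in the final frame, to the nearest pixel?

784 px

2.39:1 in 4316×4316: fills the width, so the clip is 4316.00 × 1805.86.
Second fit — the square canvas into 3748×1874 spans the height: 1874.00 × 1874.00 (×0.4342 from 4316×4316).
The clip scales with it: height 1805.86 × 0.4342 ≈ 784.10.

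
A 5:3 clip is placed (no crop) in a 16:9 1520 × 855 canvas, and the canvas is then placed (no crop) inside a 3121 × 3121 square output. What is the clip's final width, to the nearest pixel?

2926 px

First fit — 5:3 into 1520×855 spans the height: 1425.00 × 855.00.
The 16:9 canvas is width-limited in 3121×3121, giving 3121.00 × 1755.56; scale factor 2.0533.
So the clip's width is 1425.00 × 2.0533 ≈ 2925.94.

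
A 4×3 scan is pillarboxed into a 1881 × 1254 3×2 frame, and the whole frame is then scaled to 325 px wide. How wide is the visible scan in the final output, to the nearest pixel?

Fitted into 1881×1254, the scan spans the height; its width is 1254 × 4/3 ≈ 1672.00 px.
Scaling 1881 → 325 is ×0.1728, so the width becomes 1672.00 × 0.1728 ≈ 288.89 px.

289 px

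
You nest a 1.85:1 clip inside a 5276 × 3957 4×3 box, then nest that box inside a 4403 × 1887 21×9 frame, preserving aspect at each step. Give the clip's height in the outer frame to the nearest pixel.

1360 px

First fit — 1.85:1 into 5276×3957 spans the width: 5276.00 × 2851.89.
4×3 in 4403×1887: fills the height, so the intermediate becomes 2516.00 × 1887.00 — a scale of ×0.4769.
The clip scales with it: height 2851.89 × 0.4769 ≈ 1360.00.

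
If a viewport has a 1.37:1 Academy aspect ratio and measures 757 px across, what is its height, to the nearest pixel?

553 px

757 / 1.370 = 552.55.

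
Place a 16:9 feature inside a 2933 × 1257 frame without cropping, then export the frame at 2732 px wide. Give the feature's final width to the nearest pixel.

In the 2933×1257 frame the feature fills the height: width = 1257 × 16/9 ≈ 2234.67 px.
Resizing to 2732 px wide multiplies everything by 0.9315: 2234.67 → 2081.52 px.

2082 px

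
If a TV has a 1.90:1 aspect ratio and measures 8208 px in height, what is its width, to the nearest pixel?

At 1.90:1, 8208 × 1.900 ≈ 15595.20.

15595 px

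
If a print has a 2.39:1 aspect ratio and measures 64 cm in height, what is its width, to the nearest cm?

153 cm

64 × 2.390 = 152.96.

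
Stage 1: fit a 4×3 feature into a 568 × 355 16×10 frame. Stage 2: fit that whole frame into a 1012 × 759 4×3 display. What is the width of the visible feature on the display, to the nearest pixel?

First fit — 4×3 into 568×355 spans the height: 473.33 × 355.00.
Second fit — the 16×10 canvas into 1012×759 spans the width: 1012.00 × 632.50 (×1.7817 from 568×355).
So the feature's width is 473.33 × 1.7817 ≈ 843.33.

843 px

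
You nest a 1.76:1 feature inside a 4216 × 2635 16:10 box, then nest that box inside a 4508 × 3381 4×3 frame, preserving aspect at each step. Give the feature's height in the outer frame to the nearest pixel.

2561 px

1.76:1 in 4216×2635: fills the width, so the feature is 4216.00 × 2395.45.
16:10 in 4508×3381: fills the width, so the intermediate becomes 4508.00 × 2817.50 — a scale of ×1.0693.
So the feature's height is 2395.45 × 1.0693 ≈ 2561.36.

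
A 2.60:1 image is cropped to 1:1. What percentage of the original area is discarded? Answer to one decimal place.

61.5%

The height stays; only width is cut (since 1:1 is narrower than 2.60:1).
Area ratio = (1.000)/(2.600) = 38.46%; the remaining 61.54% is cropped out.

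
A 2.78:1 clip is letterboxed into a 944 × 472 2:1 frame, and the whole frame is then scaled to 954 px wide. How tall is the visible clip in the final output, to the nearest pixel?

In the 944×472 frame the clip fills the width: height = 944 / 2.780 ≈ 339.57 px.
The frame scales by 954/944 = 1.0106; 339.57 × 1.0106 ≈ 343.17 px.

343 px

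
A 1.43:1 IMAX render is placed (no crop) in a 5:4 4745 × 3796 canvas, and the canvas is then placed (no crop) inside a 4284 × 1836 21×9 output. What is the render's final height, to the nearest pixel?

1605 px

1.43:1 IMAX in 4745×3796: fills the width, so the render is 4745.00 × 3318.18.
Second fit — the 5:4 canvas into 4284×1836 spans the height: 2295.00 × 1836.00 (×0.4837 from 4745×3796).
The render scales with it: height 3318.18 × 0.4837 ≈ 1604.90.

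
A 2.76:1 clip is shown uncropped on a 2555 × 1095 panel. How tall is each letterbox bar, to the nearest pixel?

2.76:1 (2.760) > 21:9 (2.333), so the clip fills the width.
The clip is 2555 / 2.760 ≈ 925.72 px tall.
Leftover height: 1095 − 925.72 = 169.28 px → 84.64 each side.

85 px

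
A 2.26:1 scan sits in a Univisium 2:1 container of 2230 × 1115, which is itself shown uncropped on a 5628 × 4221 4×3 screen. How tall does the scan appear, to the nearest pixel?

First fit — 2.26:1 into 2230×1115 spans the width: 2230.00 × 986.73.
Second fit — the Univisium 2:1 canvas into 5628×4221 spans the width: 5628.00 × 2814.00 (×2.5238 from 2230×1115).
The scan scales with it: height 986.73 × 2.5238 ≈ 2490.27.

2490 px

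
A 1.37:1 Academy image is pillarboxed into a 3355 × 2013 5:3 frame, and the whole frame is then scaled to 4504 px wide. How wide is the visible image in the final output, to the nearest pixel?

3702 px

In the 3355×2013 frame the image fills the height: width = 2013 × 1.370 ≈ 2757.81 px.
Scaling 3355 → 4504 is ×1.3425, so the width becomes 2757.81 × 1.3425 ≈ 3702.29 px.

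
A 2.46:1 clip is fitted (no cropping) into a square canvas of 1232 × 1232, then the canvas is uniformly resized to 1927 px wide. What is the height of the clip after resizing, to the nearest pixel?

Fitted into 1232×1232, the clip spans the width; its height is 1232 / 2.460 ≈ 500.81 px.
Scaling 1232 → 1927 is ×1.5641, so the height becomes 500.81 × 1.5641 ≈ 783.33 px.

783 px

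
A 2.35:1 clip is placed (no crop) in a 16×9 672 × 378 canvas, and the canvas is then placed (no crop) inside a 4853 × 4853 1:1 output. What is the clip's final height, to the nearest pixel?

2065 px

2.35:1 in 672×378: fills the width, so the clip is 672.00 × 285.96.
16×9 in 4853×4853: fills the width, so the intermediate becomes 4853.00 × 2729.81 — a scale of ×7.2217.
So the clip's height is 285.96 × 7.2217 ≈ 2065.11.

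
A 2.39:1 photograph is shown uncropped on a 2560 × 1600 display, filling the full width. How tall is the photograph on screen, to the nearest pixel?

1071 px

That makes the image 1071.13 px tall (2560 / 2.390).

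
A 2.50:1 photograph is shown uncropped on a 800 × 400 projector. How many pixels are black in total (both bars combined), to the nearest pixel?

2.50:1 (2.500) > 2:1 (2.000), so the photograph fills the width.
That makes the image 320.0000 px tall (800 / 2.500).
Leftover height: 400 − 320.0000 = 80.0000 px.
Across the 800-px span: 80.0000 × 800 ≈ 64000 px.

64000 pixels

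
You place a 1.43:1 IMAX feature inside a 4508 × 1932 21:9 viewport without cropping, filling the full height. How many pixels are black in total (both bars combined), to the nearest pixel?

3371804 pixels

That makes the image 2762.7600 px wide (1932 × 1.430).
Black = 4508 − 2762.7600 = 1745.2400 px.
Bar area = 1745.2400 × 1932 ≈ 3371804 px.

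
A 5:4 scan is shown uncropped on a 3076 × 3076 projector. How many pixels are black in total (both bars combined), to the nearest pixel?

1892355 pixels

5:4 (1.250) > square (1.000), so the scan fills the width.
That makes the image 2460.8000 px tall (3076 × 4/5).
Black = 3076 − 2460.8000 = 615.2000 px.
That's 615.2000 × 3076 ≈ 1892355 black pixels.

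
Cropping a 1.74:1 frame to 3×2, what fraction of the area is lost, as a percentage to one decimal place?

The height stays; only width is cut (since 3×2 is narrower than 1.74:1).
Area ratio = (1.500)/(1.740) = 86.21%; the remaining 13.79% is cropped out.

13.8%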